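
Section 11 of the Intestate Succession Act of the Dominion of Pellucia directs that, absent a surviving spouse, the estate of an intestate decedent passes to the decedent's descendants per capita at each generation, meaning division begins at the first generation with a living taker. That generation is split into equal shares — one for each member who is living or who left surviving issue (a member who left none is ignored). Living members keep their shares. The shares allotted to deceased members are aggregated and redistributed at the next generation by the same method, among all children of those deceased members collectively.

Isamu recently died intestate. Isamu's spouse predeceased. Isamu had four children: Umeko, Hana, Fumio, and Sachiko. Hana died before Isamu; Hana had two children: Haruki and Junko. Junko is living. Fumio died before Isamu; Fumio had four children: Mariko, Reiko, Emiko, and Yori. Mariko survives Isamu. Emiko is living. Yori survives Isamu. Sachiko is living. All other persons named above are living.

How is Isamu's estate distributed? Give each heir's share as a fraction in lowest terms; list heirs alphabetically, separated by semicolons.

There is no surviving spouse, so the entire estate passes to Isamu's descendants per capita at each generation.
At generation 1 (Umeko, Hana, Fumio, Sachiko) there are 4 shares of (1)/4 = 1/4 each.
Living: Umeko and Sachiko — each takes 1/4.
Deceased: Hana and Fumio. Their combined 1/2 is pooled and carried to generation 2.
At generation 2 (Haruki, Junko, Mariko, Reiko, Emiko, Yori) there are 6 shares of (1/2)/6 = 1/12 each.
Living: Haruki, Junko, Mariko, Reiko, Emiko, and Yori — each takes 1/12.

Emiko 1/12; Haruki 1/12; Junko 1/12; Mariko 1/12; Reiko 1/12; Sachiko 1/4; Umeko 1/4; Yori 1/12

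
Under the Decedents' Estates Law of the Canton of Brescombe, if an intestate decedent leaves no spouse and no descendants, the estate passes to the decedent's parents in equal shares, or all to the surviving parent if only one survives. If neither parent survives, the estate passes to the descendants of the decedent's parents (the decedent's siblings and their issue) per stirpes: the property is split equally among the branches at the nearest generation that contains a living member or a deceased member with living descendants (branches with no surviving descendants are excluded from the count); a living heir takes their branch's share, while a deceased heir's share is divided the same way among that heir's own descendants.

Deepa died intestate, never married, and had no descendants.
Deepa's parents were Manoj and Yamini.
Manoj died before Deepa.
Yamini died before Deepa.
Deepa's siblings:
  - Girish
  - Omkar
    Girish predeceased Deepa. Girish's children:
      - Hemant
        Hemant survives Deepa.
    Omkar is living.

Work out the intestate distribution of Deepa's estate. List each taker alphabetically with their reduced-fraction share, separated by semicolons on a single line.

Hemant 1/2; Omkar 1/2

Neither parent survives and there are no descendants, so the estate passes to Deepa's siblings and their issue per stirpes.
The estate is divided into 2 equal shares of 1/2 among Girish, Omkar.
Girish predeceased; the 1/2 allotted to Girish's branch passes to Girish's issue by representation.
Hemant is the sole taker at this level and receives the full 1/2.
Omkar is living and takes 1/2.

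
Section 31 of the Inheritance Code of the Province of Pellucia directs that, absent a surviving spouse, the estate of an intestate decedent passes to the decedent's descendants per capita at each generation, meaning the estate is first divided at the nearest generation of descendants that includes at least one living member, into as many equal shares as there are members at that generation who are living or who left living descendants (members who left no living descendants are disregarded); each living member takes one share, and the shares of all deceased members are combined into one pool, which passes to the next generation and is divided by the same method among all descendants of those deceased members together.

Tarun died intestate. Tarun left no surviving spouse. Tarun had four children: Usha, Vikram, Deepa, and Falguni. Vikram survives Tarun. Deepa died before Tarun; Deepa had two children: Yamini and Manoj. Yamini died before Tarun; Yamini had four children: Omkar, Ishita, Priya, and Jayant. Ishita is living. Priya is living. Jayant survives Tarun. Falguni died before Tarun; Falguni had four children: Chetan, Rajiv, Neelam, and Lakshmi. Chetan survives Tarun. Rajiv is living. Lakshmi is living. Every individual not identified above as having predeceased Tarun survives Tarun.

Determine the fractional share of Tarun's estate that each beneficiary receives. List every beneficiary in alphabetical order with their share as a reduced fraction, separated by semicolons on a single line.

There is no surviving spouse, so the entire estate passes to Tarun's descendants per capita at each generation.
At generation 1 (Usha, Vikram, Deepa, Falguni) there are 4 shares of (1)/4 = 1/4 each.
Living: Usha and Vikram — each takes 1/4.
Deceased: Deepa and Falguni. Their combined 1/2 is pooled and carried to generation 2.
At generation 2 (Yamini, Manoj, Chetan, Rajiv, Neelam, Lakshmi) there are 6 shares of (1/2)/6 = 1/12 each.
Living: Manoj, Chetan, Rajiv, Neelam, and Lakshmi — each takes 1/12.
Deceased: Yamini. That 1/12 share is carried to generation 3.
At generation 3 (Omkar, Ishita, Priya, Jayant) there are 4 shares of (1/12)/4 = 1/48 each.
Living: Omkar, Ishita, Priya, and Jayant — each takes 1/48.

Chetan 1/12; Ishita 1/48; Jayant 1/48; Lakshmi 1/12; Manoj 1/12; Neelam 1/12; Omkar 1/48; Priya 1/48; Rajiv 1/12; Usha 1/4; Vikram 1/4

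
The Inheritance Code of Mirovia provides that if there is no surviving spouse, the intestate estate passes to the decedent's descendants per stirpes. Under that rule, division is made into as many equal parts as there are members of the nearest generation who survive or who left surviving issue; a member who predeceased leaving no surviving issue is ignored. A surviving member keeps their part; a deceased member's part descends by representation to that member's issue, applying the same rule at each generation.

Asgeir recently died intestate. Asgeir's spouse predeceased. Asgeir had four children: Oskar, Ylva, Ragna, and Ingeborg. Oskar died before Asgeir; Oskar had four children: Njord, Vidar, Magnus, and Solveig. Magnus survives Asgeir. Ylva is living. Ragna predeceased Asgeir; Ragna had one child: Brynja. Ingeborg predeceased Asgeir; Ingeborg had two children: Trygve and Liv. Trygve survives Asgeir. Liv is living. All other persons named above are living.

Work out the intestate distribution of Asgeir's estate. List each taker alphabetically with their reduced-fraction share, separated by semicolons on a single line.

Brynja 1/4; Liv 1/8; Magnus 1/16; Njord 1/16; Solveig 1/16; Trygve 1/8; Vidar 1/16; Ylva 1/4

There is no surviving spouse, so the entire estate passes to Asgeir's descendants per stirpes.
The estate is divided into 4 equal shares of 1/4 among Oskar, Ylva, Ragna, Ingeborg.
Oskar predeceased; the 1/4 allotted to Oskar's branch passes to Oskar's issue by representation.
The 1/4 is divided into 4 equal shares of 1/16 among Njord, Vidar, Magnus, Solveig.
Njord is living and takes 1/16.
Vidar is living and takes 1/16.
Magnus is living and takes 1/16.
Solveig is living and takes 1/16.
Ylva is living and takes 1/4.
Ragna predeceased; the 1/4 allotted to Ragna's branch passes to Ragna's issue by representation.
Brynja is the sole taker at this level and receives the full 1/4.
Ingeborg predeceased; the 1/4 allotted to Ingeborg's branch passes to Ingeborg's issue by representation.
The 1/4 is divided into 2 equal shares of 1/8 among Trygve, Liv.
Trygve is living and takes 1/8.
Liv is living and takes 1/8.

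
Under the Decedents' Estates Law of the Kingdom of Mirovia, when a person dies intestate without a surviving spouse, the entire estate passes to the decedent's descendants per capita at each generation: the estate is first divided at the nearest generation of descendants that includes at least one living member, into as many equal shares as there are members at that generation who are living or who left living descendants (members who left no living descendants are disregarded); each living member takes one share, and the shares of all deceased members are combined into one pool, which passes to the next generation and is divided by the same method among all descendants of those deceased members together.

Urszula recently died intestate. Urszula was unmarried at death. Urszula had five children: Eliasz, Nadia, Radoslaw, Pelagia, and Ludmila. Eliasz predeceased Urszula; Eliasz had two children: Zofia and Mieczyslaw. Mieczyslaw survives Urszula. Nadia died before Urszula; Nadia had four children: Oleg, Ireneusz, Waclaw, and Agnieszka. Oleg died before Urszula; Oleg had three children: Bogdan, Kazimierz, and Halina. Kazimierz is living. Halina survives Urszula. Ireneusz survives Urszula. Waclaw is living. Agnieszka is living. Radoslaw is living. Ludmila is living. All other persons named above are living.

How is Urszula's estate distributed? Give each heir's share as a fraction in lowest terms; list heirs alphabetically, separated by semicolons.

There is no surviving spouse, so the entire estate passes to Urszula's descendants per capita at each generation.
At generation 1 (Eliasz, Nadia, Radoslaw, Pelagia, Ludmila) there are 5 shares of (1)/5 = 1/5 each.
Living: Radoslaw, Pelagia, and Ludmila — each takes 1/5.
Deceased: Eliasz and Nadia. Their combined 2/5 is pooled and carried to generation 2.
At generation 2 (Zofia, Mieczyslaw, Oleg, Ireneusz, Waclaw, Agnieszka) there are 6 shares of (2/5)/6 = 1/15 each.
Living: Zofia, Mieczyslaw, Ireneusz, Waclaw, and Agnieszka — each takes 1/15.
Deceased: Oleg. That 1/15 share is carried to generation 3.
At generation 3 (Bogdan, Kazimierz, Halina) there are 3 shares of (1/15)/3 = 1/45 each.
Living: Bogdan, Kazimierz, and Halina — each takes 1/45.

Agnieszka 1/15; Bogdan 1/45; Halina 1/45; Ireneusz 1/15; Kazimierz 1/45; Ludmila 1/5; Mieczyslaw 1/15; Pelagia 1/5; Radoslaw 1/5; Waclaw 1/15; Zofia 1/15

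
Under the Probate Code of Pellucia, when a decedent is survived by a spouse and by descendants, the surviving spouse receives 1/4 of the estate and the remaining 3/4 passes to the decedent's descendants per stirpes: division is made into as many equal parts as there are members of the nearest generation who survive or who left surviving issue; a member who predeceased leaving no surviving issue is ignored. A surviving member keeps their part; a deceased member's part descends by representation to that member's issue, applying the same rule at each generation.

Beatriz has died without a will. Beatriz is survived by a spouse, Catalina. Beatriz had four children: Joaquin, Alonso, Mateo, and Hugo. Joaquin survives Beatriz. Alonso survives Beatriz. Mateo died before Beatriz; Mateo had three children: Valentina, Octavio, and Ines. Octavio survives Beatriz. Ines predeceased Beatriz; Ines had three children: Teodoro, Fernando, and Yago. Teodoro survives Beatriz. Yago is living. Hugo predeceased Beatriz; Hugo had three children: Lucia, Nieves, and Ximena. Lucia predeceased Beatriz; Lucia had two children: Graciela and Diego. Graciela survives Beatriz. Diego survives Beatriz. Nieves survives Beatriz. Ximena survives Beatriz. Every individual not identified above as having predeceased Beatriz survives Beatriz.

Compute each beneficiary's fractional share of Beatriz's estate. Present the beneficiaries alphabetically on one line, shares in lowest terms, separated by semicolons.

Catalina, as surviving spouse, takes 1/4.
The remaining 3/4 passes to Beatriz's descendants per stirpes.
The 3/4 is divided into 4 equal shares of 3/16 among Joaquin, Alonso, Mateo, Hugo.
Joaquin is living and takes 3/16.
Alonso is living and takes 3/16.
Mateo predeceased; the 3/16 allotted to Mateo's branch passes to Mateo's issue by representation.
The 3/16 is divided into 3 equal shares of 1/16 among Valentina, Octavio, Ines.
Valentina is living and takes 1/16.
Octavio is living and takes 1/16.
Ines predeceased; the 1/16 allotted to Ines's branch passes to Ines's issue by representation.
The 1/16 is divided into 3 equal shares of 1/48 among Teodoro, Fernando, Yago.
Teodoro is living and takes 1/48.
Fernando is living and takes 1/48.
Yago is living and takes 1/48.
Hugo predeceased; the 3/16 allotted to Hugo's branch passes to Hugo's issue by representation.
The 3/16 is divided into 3 equal shares of 1/16 among Lucia, Nieves, Ximena.
Lucia predeceased; the 1/16 allotted to Lucia's branch passes to Lucia's issue by representation.
The 1/16 is divided into 2 equal shares of 1/32 among Graciela, Diego.
Graciela is living and takes 1/32.
Diego is living and takes 1/32.
Nieves is living and takes 1/16.
Ximena is living and takes 1/16.

Alonso 3/16; Catalina 1/4; Diego 1/32; Fernando 1/48; Graciela 1/32; Joaquin 3/16; Nieves 1/16; Octavio 1/16; Teodoro 1/48; Valentina 1/16; Ximena 1/16; Yago 1/48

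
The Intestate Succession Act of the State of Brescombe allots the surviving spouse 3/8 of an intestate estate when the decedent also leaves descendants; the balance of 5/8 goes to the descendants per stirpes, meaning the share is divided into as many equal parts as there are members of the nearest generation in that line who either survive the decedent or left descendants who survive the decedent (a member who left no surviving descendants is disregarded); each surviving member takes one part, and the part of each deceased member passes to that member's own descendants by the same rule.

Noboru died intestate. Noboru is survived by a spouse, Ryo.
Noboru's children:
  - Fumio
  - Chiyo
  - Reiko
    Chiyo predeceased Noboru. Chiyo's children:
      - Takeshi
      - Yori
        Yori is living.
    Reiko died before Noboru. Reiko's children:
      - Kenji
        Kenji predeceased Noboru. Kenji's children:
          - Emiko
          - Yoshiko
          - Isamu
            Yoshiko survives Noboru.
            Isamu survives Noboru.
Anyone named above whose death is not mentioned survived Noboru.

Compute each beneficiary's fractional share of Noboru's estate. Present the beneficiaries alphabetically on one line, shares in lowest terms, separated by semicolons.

Emiko 5/72; Fumio 5/24; Isamu 5/72; Ryo 3/8; Takeshi 5/48; Yori 5/48; Yoshiko 5/72

Ryo, as surviving spouse, takes 3/8.
The remaining 5/8 passes to Noboru's descendants per stirpes.
The 5/8 is divided into 3 equal shares of 5/24 among Fumio, Chiyo, Reiko.
Fumio is living and takes 5/24.
Chiyo predeceased; the 5/24 allotted to Chiyo's branch passes to Chiyo's issue by representation.
The 5/24 is divided into 2 equal shares of 5/48 among Takeshi, Yori.
Takeshi is living and takes 5/48.
Yori is living and takes 5/48.
Reiko predeceased; the 5/24 allotted to Reiko's branch passes to Reiko's issue by representation.
Kenji's line is the sole branch at this level, so the full 5/24 passes to Kenji's issue by representation.
The 5/24 is divided into 3 equal shares of 5/72 among Emiko, Yoshiko, Isamu.
Emiko is living and takes 5/72.
Yoshiko is living and takes 5/72.
Isamu is living and takes 5/72.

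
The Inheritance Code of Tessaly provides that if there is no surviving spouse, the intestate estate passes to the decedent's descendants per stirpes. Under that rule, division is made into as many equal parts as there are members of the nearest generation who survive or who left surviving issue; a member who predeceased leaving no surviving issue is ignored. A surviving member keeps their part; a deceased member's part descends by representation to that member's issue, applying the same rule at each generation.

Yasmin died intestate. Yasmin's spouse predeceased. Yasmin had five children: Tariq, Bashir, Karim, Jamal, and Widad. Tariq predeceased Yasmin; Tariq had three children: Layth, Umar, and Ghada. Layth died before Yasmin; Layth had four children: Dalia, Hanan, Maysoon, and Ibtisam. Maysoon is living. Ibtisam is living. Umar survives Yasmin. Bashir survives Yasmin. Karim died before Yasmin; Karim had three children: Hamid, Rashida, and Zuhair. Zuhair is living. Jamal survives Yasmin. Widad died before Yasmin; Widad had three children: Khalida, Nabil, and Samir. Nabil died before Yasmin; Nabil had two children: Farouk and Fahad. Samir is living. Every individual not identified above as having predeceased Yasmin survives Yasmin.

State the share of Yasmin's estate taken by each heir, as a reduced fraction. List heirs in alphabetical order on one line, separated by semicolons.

There is no surviving spouse, so the entire estate passes to Yasmin's descendants per stirpes.
The estate is divided into 5 equal shares of 1/5 among Tariq, Bashir, Karim, Jamal, Widad.
Tariq predeceased; the 1/5 allotted to Tariq's branch passes to Tariq's issue by representation.
The 1/5 is divided into 3 equal shares of 1/15 among Layth, Umar, Ghada.
Layth predeceased; the 1/15 allotted to Layth's branch passes to Layth's issue by representation.
The 1/15 is divided into 4 equal shares of 1/60 among Dalia, Hanan, Maysoon, Ibtisam.
Dalia is living and takes 1/60.
Hanan is living and takes 1/60.
Maysoon is living and takes 1/60.
Ibtisam is living and takes 1/60.
Umar is living and takes 1/15.
Ghada is living and takes 1/15.
Bashir is living and takes 1/5.
Karim predeceased; the 1/5 allotted to Karim's branch passes to Karim's issue by representation.
The 1/5 is divided into 3 equal shares of 1/15 among Hamid, Rashida, Zuhair.
Hamid is living and takes 1/15.
Rashida is living and takes 1/15.
Zuhair is living and takes 1/15.
Jamal is living and takes 1/5.
Widad predeceased; the 1/5 allotted to Widad's branch passes to Widad's issue by representation.
The 1/5 is divided into 3 equal shares of 1/15 among Khalida, Nabil, Samir.
Khalida is living and takes 1/15.
Nabil predeceased; the 1/15 allotted to Nabil's branch passes to Nabil's issue by representation.
The 1/15 is divided into 2 equal shares of 1/30 among Farouk, Fahad.
Farouk is living and takes 1/30.
Fahad is living and takes 1/30.
Samir is living and takes 1/15.

Bashir 1/5; Dalia 1/60; Fahad 1/30; Farouk 1/30; Ghada 1/15; Hamid 1/15; Hanan 1/60; Ibtisam 1/60; Jamal 1/5; Khalida 1/15; Maysoon 1/60; Rashida 1/15; Samir 1/15; Umar 1/15; Zuhair 1/15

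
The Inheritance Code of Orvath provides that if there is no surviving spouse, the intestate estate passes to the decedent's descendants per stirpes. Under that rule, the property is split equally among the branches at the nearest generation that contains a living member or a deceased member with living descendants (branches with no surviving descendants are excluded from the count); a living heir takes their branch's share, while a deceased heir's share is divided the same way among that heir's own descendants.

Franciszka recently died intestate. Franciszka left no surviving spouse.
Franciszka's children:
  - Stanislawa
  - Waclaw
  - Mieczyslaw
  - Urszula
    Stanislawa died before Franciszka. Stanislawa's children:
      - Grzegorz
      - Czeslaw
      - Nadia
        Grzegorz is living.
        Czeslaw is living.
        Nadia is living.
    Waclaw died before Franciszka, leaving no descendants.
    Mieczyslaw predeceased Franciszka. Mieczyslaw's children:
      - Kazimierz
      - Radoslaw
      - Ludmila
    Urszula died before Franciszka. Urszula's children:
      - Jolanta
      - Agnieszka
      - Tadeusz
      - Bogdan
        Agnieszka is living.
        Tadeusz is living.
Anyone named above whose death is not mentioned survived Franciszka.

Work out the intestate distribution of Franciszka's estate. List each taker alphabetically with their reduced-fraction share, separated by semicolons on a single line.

Agnieszka 1/12; Bogdan 1/12; Czeslaw 1/9; Grzegorz 1/9; Jolanta 1/12; Kazimierz 1/9; Ludmila 1/9; Nadia 1/9; Radoslaw 1/9; Tadeusz 1/12

There is no surviving spouse, so the entire estate passes to Franciszka's descendants per stirpes.
Waclaw left no surviving issue, so that branch lapses and is disregarded.
The estate is divided into 3 equal shares of 1/3 among Stanislawa, Mieczyslaw, Urszula.
Stanislawa predeceased; the 1/3 allotted to Stanislawa's branch passes to Stanislawa's issue by representation.
The 1/3 is divided into 3 equal shares of 1/9 among Grzegorz, Czeslaw, Nadia.
Grzegorz is living and takes 1/9.
Czeslaw is living and takes 1/9.
Nadia is living and takes 1/9.
Mieczyslaw predeceased; the 1/3 allotted to Mieczyslaw's branch passes to Mieczyslaw's issue by representation.
The 1/3 is divided into 3 equal shares of 1/9 among Kazimierz, Radoslaw, Ludmila.
Kazimierz is living and takes 1/9.
Radoslaw is living and takes 1/9.
Ludmila is living and takes 1/9.
Urszula predeceased; the 1/3 allotted to Urszula's branch passes to Urszula's issue by representation.
The 1/3 is divided into 4 equal shares of 1/12 among Jolanta, Agnieszka, Tadeusz, Bogdan.
Jolanta is living and takes 1/12.
Agnieszka is living and takes 1/12.
Tadeusz is living and takes 1/12.
Bogdan is living and takes 1/12.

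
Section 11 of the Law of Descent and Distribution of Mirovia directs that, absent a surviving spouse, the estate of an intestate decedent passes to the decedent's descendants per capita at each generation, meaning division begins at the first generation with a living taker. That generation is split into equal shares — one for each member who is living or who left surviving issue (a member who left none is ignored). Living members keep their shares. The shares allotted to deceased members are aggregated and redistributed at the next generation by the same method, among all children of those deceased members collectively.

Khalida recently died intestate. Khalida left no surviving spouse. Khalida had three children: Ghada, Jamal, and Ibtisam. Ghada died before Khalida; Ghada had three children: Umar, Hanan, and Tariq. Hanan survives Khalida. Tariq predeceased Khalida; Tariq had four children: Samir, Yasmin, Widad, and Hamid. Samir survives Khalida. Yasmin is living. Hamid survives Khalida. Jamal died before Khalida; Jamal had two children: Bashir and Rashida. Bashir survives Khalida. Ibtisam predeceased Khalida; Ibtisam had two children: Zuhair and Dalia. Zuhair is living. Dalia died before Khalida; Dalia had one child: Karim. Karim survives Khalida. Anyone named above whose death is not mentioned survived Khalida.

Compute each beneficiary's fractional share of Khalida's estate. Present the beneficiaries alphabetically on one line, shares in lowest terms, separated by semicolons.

There is no surviving spouse, so the entire estate passes to Khalida's descendants per capita at each generation.
No one at generation 1 (Ghada, Jamal, Ibtisam) is living; moving to the next generation.
At generation 2 (Umar, Hanan, Tariq, Bashir, Rashida, Zuhair, Dalia) there are 7 shares of (1)/7 = 1/7 each.
Living: Umar, Hanan, Bashir, Rashida, and Zuhair — each takes 1/7.
Deceased: Tariq and Dalia. Their combined 2/7 is pooled and carried to generation 3.
At generation 3 (Samir, Yasmin, Widad, Hamid, Karim) there are 5 shares of (2/7)/5 = 2/35 each.
Living: Samir, Yasmin, Widad, Hamid, and Karim — each takes 2/35.

Bashir 1/7; Hamid 2/35; Hanan 1/7; Karim 2/35; Rashida 1/7; Samir 2/35; Umar 1/7; Widad 2/35; Yasmin 2/35; Zuhair 1/7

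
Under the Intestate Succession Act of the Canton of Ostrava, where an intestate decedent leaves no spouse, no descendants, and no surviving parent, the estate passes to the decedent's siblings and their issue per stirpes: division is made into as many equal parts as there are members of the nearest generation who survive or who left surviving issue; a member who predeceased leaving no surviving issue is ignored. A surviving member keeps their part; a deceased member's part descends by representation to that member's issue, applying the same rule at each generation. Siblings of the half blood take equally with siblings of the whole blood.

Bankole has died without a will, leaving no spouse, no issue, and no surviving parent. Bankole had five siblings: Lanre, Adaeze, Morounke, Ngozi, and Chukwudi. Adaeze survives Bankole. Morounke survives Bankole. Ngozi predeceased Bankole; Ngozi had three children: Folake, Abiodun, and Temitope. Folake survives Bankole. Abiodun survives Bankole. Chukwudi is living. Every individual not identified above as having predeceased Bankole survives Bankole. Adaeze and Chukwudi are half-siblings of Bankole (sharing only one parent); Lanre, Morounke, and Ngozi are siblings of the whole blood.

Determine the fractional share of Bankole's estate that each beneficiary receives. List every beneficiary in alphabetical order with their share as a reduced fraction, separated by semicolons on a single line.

Abiodun 1/15; Adaeze 1/5; Chukwudi 1/5; Folake 1/15; Lanre 1/5; Morounke 1/5; Temitope 1/15

No spouse, descendants, or parent survives, so the estate passes to Bankole's siblings per stirpes.
Half-blood and whole-blood siblings take equally under the stated rule.
The estate is divided into 5 equal shares of 1/5 among Lanre, Adaeze, Morounke, Ngozi, Chukwudi.
Lanre is living and takes 1/5.
Adaeze is living and takes 1/5.
Morounke is living and takes 1/5.
Ngozi predeceased; the 1/5 allotted to Ngozi's branch passes to Ngozi's issue by representation.
The 1/5 is divided into 3 equal shares of 1/15 among Folake, Abiodun, Temitope.
Folake is living and takes 1/15.
Abiodun is living and takes 1/15.
Temitope is living and takes 1/15.
Chukwudi is living and takes 1/5.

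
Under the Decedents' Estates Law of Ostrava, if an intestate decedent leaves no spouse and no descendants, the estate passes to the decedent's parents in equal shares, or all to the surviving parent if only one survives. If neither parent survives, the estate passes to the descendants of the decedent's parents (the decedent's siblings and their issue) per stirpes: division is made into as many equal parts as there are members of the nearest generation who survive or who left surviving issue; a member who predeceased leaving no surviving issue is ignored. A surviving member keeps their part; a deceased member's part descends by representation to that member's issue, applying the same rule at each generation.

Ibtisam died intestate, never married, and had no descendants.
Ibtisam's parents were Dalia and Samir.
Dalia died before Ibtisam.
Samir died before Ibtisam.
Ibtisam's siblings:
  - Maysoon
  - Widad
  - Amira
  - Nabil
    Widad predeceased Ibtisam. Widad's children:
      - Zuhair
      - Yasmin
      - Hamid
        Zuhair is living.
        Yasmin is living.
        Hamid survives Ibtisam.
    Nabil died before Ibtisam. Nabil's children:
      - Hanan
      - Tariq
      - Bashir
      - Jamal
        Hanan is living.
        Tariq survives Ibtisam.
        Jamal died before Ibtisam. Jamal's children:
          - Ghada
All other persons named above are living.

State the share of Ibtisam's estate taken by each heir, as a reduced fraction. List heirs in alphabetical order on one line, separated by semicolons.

Amira 1/4; Bashir 1/16; Ghada 1/16; Hamid 1/12; Hanan 1/16; Maysoon 1/4; Tariq 1/16; Yasmin 1/12; Zuhair 1/12

Neither parent survives and there are no descendants, so the estate passes to Ibtisam's siblings and their issue per stirpes.
The estate is divided into 4 equal shares of 1/4 among Maysoon, Widad, Amira, Nabil.
Maysoon is living and takes 1/4.
Widad predeceased; the 1/4 allotted to Widad's branch passes to Widad's issue by representation.
The 1/4 is divided into 3 equal shares of 1/12 among Zuhair, Yasmin, Hamid.
Zuhair is living and takes 1/12.
Yasmin is living and takes 1/12.
Hamid is living and takes 1/12.
Amira is living and takes 1/4.
Nabil predeceased; the 1/4 allotted to Nabil's branch passes to Nabil's issue by representation.
The 1/4 is divided into 4 equal shares of 1/16 among Hanan, Tariq, Bashir, Jamal.
Hanan is living and takes 1/16.
Tariq is living and takes 1/16.
Bashir is living and takes 1/16.
Jamal predeceased; the 1/16 allotted to Jamal's branch passes to Jamal's issue by representation.
Ghada is the sole taker at this level and receives the full 1/16.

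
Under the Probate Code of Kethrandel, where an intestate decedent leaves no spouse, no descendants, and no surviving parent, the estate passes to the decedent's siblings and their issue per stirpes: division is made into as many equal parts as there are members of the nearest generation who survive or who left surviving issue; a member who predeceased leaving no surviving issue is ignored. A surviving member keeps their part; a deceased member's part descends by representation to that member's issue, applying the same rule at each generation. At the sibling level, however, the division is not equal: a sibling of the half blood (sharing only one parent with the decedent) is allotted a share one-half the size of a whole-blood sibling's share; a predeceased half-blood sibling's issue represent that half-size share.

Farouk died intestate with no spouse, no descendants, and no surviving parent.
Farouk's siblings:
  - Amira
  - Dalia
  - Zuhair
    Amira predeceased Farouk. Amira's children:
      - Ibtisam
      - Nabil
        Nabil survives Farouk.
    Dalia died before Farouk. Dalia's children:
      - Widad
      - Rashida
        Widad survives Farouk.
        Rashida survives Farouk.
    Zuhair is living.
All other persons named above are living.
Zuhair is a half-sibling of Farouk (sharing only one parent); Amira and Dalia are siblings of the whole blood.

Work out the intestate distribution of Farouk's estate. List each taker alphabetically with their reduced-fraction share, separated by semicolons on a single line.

No spouse, descendants, or parent survives, so the estate passes to Farouk's siblings per stirpes.
Half-blood siblings count for one-half the weight of whole-blood siblings at the initial division.
Dividing 1 in proportion to weights (total weight 5/2): Amira (weight 1) → 2/5; Dalia (weight 1) → 2/5; Zuhair (weight 1/2) → 1/5.
Amira predeceased; the 2/5 allotted to Amira's branch passes to Amira's issue by representation.
The 2/5 is divided into 2 equal shares of 1/5 among Ibtisam, Nabil.
Ibtisam is living and takes 1/5.
Nabil is living and takes 1/5.
Dalia predeceased; the 2/5 allotted to Dalia's branch passes to Dalia's issue by representation.
The 2/5 is divided into 2 equal shares of 1/5 among Widad, Rashida.
Widad is living and takes 1/5.
Rashida is living and takes 1/5.
Zuhair is living and takes 1/5.

Ibtisam 1/5; Nabil 1/5; Rashida 1/5; Widad 1/5; Zuhair 1/5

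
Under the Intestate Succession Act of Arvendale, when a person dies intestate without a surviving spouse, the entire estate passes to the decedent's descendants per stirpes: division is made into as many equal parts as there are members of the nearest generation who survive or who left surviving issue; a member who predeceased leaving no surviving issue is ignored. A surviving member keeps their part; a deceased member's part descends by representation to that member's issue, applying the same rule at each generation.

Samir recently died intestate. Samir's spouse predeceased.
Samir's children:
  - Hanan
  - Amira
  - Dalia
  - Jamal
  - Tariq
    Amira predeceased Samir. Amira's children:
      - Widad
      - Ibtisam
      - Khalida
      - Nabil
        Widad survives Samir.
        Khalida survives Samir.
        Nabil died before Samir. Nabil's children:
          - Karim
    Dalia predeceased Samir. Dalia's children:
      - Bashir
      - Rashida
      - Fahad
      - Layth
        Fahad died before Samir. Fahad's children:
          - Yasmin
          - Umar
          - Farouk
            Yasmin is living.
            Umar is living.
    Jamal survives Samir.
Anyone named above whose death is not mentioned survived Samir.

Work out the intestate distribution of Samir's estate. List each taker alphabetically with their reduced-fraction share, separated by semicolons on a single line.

Bashir 1/20; Farouk 1/60; Hanan 1/5; Ibtisam 1/20; Jamal 1/5; Karim 1/20; Khalida 1/20; Layth 1/20; Rashida 1/20; Tariq 1/5; Umar 1/60; Widad 1/20; Yasmin 1/60

There is no surviving spouse, so the entire estate passes to Samir's descendants per stirpes.
The estate is divided into 5 equal shares of 1/5 among Hanan, Amira, Dalia, Jamal, Tariq.
Hanan is living and takes 1/5.
Amira predeceased; the 1/5 allotted to Amira's branch passes to Amira's issue by representation.
The 1/5 is divided into 4 equal shares of 1/20 among Widad, Ibtisam, Khalida, Nabil.
Widad is living and takes 1/20.
Ibtisam is living and takes 1/20.
Khalida is living and takes 1/20.
Nabil predeceased; the 1/20 allotted to Nabil's branch passes to Nabil's issue by representation.
Karim is the sole taker at this level and receives the full 1/20.
Dalia predeceased; the 1/5 allotted to Dalia's branch passes to Dalia's issue by representation.
The 1/5 is divided into 4 equal shares of 1/20 among Bashir, Rashida, Fahad, Layth.
Bashir is living and takes 1/20.
Rashida is living and takes 1/20.
Fahad predeceased; the 1/20 allotted to Fahad's branch passes to Fahad's issue by representation.
The 1/20 is divided into 3 equal shares of 1/60 among Yasmin, Umar, Farouk.
Yasmin is living and takes 1/60.
Umar is living and takes 1/60.
Farouk is living and takes 1/60.
Layth is living and takes 1/20.
Jamal is living and takes 1/5.
Tariq is living and takes 1/5.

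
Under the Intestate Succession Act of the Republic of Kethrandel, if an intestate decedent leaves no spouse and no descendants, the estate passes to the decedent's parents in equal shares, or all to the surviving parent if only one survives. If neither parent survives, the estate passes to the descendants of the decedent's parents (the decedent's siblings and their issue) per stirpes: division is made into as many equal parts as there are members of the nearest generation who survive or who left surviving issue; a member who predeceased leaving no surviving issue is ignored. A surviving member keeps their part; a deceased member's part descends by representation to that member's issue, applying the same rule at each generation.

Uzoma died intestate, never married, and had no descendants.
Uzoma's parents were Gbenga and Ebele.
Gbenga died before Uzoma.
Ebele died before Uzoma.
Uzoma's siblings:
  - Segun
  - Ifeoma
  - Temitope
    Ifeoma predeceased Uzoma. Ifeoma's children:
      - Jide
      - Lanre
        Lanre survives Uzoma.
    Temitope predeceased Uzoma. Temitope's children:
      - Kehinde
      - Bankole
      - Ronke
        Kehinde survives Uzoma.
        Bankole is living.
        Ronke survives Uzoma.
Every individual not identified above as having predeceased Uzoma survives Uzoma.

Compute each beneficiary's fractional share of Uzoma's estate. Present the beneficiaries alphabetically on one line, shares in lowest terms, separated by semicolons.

Bankole 1/9; Jide 1/6; Kehinde 1/9; Lanre 1/6; Ronke 1/9; Segun 1/3

Neither parent survives and there are no descendants, so the estate passes to Uzoma's siblings and their issue per stirpes.
The estate is divided into 3 equal shares of 1/3 among Segun, Ifeoma, Temitope.
Segun is living and takes 1/3.
Ifeoma predeceased; the 1/3 allotted to Ifeoma's branch passes to Ifeoma's issue by representation.
The 1/3 is divided into 2 equal shares of 1/6 among Jide, Lanre.
Jide is living and takes 1/6.
Lanre is living and takes 1/6.
Temitope predeceased; the 1/3 allotted to Temitope's branch passes to Temitope's issue by representation.
The 1/3 is divided into 3 equal shares of 1/9 among Kehinde, Bankole, Ronke.
Kehinde is living and takes 1/9.
Bankole is living and takes 1/9.
Ronke is living and takes 1/9.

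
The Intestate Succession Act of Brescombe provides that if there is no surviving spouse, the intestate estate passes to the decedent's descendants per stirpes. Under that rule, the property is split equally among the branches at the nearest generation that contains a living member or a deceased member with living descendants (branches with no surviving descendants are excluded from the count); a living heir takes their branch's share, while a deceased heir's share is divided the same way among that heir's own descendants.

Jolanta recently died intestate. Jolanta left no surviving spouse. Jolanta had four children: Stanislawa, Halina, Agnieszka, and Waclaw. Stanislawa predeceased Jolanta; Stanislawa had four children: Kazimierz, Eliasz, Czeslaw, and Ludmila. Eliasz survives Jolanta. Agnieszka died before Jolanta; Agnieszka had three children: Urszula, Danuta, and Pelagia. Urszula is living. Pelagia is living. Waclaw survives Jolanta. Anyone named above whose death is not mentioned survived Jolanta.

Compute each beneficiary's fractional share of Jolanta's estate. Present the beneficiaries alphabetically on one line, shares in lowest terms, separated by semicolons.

There is no surviving spouse, so the entire estate passes to Jolanta's descendants per stirpes.
The estate is divided into 4 equal shares of 1/4 among Stanislawa, Halina, Agnieszka, Waclaw.
Stanislawa predeceased; the 1/4 allotted to Stanislawa's branch passes to Stanislawa's issue by representation.
The 1/4 is divided into 4 equal shares of 1/16 among Kazimierz, Eliasz, Czeslaw, Ludmila.
Kazimierz is living and takes 1/16.
Eliasz is living and takes 1/16.
Czeslaw is living and takes 1/16.
Ludmila is living and takes 1/16.
Halina is living and takes 1/4.
Agnieszka predeceased; the 1/4 allotted to Agnieszka's branch passes to Agnieszka's issue by representation.
The 1/4 is divided into 3 equal shares of 1/12 among Urszula, Danuta, Pelagia.
Urszula is living and takes 1/12.
Danuta is living and takes 1/12.
Pelagia is living and takes 1/12.
Waclaw is living and takes 1/4.

Czeslaw 1/16; Danuta 1/12; Eliasz 1/16; Halina 1/4; Kazimierz 1/16; Ludmila 1/16; Pelagia 1/12; Urszula 1/12; Waclaw 1/4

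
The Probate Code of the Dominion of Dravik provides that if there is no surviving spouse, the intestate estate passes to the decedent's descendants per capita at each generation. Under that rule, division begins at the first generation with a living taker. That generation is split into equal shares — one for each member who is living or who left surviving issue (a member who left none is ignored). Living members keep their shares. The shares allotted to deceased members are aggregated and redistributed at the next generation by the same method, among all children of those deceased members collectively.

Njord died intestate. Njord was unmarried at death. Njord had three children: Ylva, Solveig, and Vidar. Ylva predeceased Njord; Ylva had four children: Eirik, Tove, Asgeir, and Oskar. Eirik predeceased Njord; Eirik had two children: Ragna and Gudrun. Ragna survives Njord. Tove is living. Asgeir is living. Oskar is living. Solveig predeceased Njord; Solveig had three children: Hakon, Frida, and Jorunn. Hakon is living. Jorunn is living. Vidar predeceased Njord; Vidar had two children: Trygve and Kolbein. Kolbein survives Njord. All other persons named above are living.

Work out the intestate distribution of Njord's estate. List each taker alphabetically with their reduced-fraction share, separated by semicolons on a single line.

Asgeir 1/9; Frida 1/9; Gudrun 1/18; Hakon 1/9; Jorunn 1/9; Kolbein 1/9; Oskar 1/9; Ragna 1/18; Tove 1/9; Trygve 1/9

There is no surviving spouse, so the entire estate passes to Njord's descendants per capita at each generation.
No one at generation 1 (Ylva, Solveig, Vidar) is living; moving to the next generation.
At generation 2 (Eirik, Tove, Asgeir, Oskar, Hakon, Frida, Jorunn, Trygve, Kolbein) there are 9 shares of (1)/9 = 1/9 each.
Living: Tove, Asgeir, Oskar, Hakon, Frida, Jorunn, Trygve, and Kolbein — each takes 1/9.
Deceased: Eirik. That 1/9 share is carried to generation 3.
At generation 3 (Ragna, Gudrun) there are 2 shares of (1/9)/2 = 1/18 each.
Living: Ragna and Gudrun — each takes 1/18.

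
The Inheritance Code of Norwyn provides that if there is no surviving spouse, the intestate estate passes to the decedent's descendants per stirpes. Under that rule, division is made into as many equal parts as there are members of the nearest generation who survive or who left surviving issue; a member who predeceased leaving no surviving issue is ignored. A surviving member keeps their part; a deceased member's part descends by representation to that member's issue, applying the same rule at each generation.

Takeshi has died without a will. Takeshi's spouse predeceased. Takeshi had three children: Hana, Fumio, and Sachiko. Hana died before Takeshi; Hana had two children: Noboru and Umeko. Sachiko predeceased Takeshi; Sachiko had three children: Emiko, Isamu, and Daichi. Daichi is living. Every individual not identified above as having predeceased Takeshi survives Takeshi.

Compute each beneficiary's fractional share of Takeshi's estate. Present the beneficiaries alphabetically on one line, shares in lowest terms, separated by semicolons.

There is no surviving spouse, so the entire estate passes to Takeshi's descendants per stirpes.
The estate is divided into 3 equal shares of 1/3 among Hana, Fumio, Sachiko.
Hana predeceased; the 1/3 allotted to Hana's branch passes to Hana's issue by representation.
The 1/3 is divided into 2 equal shares of 1/6 among Noboru, Umeko.
Noboru is living and takes 1/6.
Umeko is living and takes 1/6.
Fumio is living and takes 1/3.
Sachiko predeceased; the 1/3 allotted to Sachiko's branch passes to Sachiko's issue by representation.
The 1/3 is divided into 3 equal shares of 1/9 among Emiko, Isamu, Daichi.
Emiko is living and takes 1/9.
Isamu is living and takes 1/9.
Daichi is living and takes 1/9.

Daichi 1/9; Emiko 1/9; Fumio 1/3; Isamu 1/9; Noboru 1/6; Umeko 1/6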